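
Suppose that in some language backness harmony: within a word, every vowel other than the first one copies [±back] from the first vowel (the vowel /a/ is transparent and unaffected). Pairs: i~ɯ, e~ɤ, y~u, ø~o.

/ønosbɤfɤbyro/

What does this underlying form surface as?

[ønøsbefebyrø]

/o/ harmonizes with /ø/ ([-back]) → [ø]
/ɤ/ harmonizes with /ø/ ([-back]) → [e]
/ɤ/ harmonizes with /ø/ ([-back]) → [e]
/o/ harmonizes with /ø/ ([-back]) → [ø]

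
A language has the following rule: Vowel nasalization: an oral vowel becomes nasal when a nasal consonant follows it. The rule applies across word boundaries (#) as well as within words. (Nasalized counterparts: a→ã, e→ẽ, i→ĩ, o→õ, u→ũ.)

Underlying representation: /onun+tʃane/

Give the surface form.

/o/ before nasal /n/ → [õ]
/u/ before nasal /n/ → [ũ]
/a/ before nasal /n/ → [ã]

[õnũn+tʃãne]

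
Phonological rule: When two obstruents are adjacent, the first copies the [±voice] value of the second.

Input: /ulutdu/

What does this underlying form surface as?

/t/ before /d/ (voiced) → [d]

[uluddu]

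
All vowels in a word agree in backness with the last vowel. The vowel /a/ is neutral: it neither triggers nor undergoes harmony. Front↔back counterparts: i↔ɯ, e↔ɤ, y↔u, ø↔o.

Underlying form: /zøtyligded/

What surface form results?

no segment meets the rule's conditions; no change.

[zøtyligded]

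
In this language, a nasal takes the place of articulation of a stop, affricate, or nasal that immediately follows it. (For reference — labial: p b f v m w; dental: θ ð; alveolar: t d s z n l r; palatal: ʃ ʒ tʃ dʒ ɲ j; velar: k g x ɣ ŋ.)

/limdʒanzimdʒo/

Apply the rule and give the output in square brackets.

[liɲdʒanziɲdʒo]

/m/ before /dʒ/ (palatal) → [ɲ]
/m/ before /dʒ/ (palatal) → [ɲ]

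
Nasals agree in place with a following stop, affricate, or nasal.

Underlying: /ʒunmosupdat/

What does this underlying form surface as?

/n/ before /m/ (labial) → [m]

[ʒummosupdat]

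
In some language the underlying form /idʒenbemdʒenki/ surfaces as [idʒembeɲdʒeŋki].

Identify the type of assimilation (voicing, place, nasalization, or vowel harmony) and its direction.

place assimilation, regressive

/n/→[m] /m/→[ɲ] /n/→[ŋ].
Each target copies a feature from the following segment, so the direction is regressive.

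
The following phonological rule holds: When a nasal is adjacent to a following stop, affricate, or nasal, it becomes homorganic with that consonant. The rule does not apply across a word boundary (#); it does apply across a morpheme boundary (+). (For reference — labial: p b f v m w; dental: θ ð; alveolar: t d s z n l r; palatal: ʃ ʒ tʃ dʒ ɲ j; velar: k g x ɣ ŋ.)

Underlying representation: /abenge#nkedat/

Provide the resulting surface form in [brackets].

/n/ before /g/ (velar) → [ŋ]
/n/ before /k/ (velar) → [ŋ]

[abeŋge#ŋkedat]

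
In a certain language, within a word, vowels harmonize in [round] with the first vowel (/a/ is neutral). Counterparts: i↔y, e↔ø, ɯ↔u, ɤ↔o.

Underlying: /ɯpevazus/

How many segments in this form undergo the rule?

/u/ harmonizes with /ɯ/ ([-round]) → [ɯ]
1 segment changes.

1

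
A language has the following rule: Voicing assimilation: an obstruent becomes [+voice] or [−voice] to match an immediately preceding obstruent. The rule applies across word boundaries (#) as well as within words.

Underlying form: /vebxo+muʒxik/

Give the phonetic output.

[vebɣo+muʒɣik]

/x/ after /b/ (voiced) → [ɣ]
/x/ after /ʒ/ (voiced) → [ɣ]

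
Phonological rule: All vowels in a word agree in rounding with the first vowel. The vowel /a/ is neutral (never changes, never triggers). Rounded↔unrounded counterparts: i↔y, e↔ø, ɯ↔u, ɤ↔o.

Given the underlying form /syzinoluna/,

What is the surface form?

[syzynoluna]

/i/ harmonizes with /y/ ([+round]) → [y]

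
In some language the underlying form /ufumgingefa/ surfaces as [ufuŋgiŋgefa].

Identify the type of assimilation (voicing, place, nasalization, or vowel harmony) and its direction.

/m/→[ŋ] /n/→[ŋ].
Each target copies a feature from the following segment, so the direction is regressive.

place assimilation, regressive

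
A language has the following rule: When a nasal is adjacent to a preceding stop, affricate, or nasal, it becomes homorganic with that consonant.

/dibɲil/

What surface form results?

[dibmil]

/ɲ/ after /b/ (labial) → [m]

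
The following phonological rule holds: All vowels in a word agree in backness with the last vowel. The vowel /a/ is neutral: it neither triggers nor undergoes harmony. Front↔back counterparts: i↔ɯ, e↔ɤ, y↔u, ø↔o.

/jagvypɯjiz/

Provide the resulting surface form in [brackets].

[jagvypijiz]

/ɯ/ harmonizes with /i/ ([-back]) → [i]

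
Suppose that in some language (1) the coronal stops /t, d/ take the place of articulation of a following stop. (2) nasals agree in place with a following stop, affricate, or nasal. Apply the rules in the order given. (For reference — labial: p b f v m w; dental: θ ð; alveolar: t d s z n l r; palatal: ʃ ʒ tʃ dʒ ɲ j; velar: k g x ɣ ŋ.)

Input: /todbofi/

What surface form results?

Rule 1: /d/ before /b/ (labial) → [b]
After rule 1: tobbofi
Rule 2: no segment meets the rule's conditions; no change.

[tobbofi]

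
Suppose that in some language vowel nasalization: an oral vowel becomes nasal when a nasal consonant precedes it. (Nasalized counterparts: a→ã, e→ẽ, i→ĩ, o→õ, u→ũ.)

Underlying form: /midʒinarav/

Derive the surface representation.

/i/ after nasal /m/ → [ĩ]
/a/ after nasal /n/ → [ã]

[mĩdʒinãrav]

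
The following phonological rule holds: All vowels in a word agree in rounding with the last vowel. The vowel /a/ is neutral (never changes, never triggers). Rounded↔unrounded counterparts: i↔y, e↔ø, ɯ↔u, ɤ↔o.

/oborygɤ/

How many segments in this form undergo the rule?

/o/ harmonizes with /ɤ/ ([-round]) → [ɤ]
/o/ harmonizes with /ɤ/ ([-round]) → [ɤ]
/y/ harmonizes with /ɤ/ ([-round]) → [i]
3 segments change.

3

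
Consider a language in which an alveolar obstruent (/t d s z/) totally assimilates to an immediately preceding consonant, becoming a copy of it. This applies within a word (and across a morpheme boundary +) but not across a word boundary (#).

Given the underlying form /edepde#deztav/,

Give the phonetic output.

[edeppe#dezzav]

/d/ after /p/ → [p] (total assimilation)
/t/ after /z/ → [z] (total assimilation)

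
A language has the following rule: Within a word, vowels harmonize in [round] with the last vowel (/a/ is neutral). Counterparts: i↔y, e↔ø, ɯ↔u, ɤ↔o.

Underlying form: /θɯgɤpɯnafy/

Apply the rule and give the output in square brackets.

/ɯ/ harmonizes with /y/ ([+round]) → [u]
/ɤ/ harmonizes with /y/ ([+round]) → [o]
/ɯ/ harmonizes with /y/ ([+round]) → [u]

[θugopunafy]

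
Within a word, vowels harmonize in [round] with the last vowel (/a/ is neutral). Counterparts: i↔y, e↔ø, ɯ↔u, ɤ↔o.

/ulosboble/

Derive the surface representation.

[ɯlɤsbɤble]

/u/ harmonizes with /e/ ([-round]) → [ɯ]
/o/ harmonizes with /e/ ([-round]) → [ɤ]
/o/ harmonizes with /e/ ([-round]) → [ɤ]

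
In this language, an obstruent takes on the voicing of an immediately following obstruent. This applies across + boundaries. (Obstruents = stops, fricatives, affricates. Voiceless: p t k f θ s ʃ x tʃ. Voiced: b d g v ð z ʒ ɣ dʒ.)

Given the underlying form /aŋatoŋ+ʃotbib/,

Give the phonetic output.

/t/ before /b/ (voiced) → [d]

[aŋatoŋ+ʃodbib]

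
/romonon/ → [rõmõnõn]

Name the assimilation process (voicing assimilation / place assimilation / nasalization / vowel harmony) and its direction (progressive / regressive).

nasalization, regressive

/o/→[õ] /o/→[õ] /o/→[õ].
Each target copies a feature from the following segment, so the direction is regressive.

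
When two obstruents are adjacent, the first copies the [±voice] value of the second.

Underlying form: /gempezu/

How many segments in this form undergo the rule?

0

No segment meets the rule's conditions.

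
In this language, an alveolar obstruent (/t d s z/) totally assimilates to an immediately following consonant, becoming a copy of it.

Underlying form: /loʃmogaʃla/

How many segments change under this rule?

0

No segment meets the rule's conditions.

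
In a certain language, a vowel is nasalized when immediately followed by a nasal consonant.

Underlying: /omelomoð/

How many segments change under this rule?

/o/ before nasal /m/ → [õ]
/o/ before nasal /m/ → [õ]
2 segments change.

2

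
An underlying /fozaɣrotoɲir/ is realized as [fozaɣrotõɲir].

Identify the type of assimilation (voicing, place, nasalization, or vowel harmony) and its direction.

/o/→[õ].
Each target copies a feature from the following segment, so the direction is regressive.

nasalization, regressive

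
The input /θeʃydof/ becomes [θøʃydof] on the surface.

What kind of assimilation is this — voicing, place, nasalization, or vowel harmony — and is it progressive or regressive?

/e/→[ø].
Vowels agree with the last vowel, so the harmony is regressive.

vowel harmony, regressive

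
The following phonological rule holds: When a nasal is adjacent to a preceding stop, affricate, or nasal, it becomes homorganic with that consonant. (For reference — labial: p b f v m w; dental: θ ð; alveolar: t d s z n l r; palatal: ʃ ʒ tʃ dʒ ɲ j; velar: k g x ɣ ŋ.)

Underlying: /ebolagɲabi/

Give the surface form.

[ebolagŋabi]

/ɲ/ after /g/ (velar) → [ŋ]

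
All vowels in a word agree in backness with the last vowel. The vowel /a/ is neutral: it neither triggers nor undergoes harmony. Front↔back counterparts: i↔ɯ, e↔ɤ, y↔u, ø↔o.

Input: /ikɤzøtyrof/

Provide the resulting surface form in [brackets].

/i/ harmonizes with /o/ ([+back]) → [ɯ]
/ø/ harmonizes with /o/ ([+back]) → [o]
/y/ harmonizes with /o/ ([+back]) → [u]

[ɯkɤzoturof]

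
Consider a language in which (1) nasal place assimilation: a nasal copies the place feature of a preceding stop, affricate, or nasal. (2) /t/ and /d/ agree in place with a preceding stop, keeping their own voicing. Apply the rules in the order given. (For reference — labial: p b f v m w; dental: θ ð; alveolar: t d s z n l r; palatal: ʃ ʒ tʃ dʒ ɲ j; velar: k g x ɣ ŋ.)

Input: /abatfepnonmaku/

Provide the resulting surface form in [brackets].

[abatfepmonnaku]

Rule 1: /n/ after /p/ (labial) → [m]
Rule 1: /m/ after /n/ (alveolar) → [n]
After rule 1: abatfepmonnaku
Rule 2: no segment meets the rule's conditions; no change.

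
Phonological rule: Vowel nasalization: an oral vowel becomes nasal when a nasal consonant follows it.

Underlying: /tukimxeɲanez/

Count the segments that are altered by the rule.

3

/i/ before nasal /m/ → [ĩ]
/e/ before nasal /ɲ/ → [ẽ]
/a/ before nasal /n/ → [ã]
3 segments change.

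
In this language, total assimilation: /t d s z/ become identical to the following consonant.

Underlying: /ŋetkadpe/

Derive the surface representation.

[ŋekkappe]

/t/ before /k/ → [k] (total assimilation)
/d/ before /p/ → [p] (total assimilation)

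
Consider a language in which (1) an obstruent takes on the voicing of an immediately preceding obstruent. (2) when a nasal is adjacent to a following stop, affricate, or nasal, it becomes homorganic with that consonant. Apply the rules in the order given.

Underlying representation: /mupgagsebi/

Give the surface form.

[mupkagzebi]

Rule 1: /g/ after /p/ (voiceless) → [k]
Rule 1: /s/ after /g/ (voiced) → [z]
After rule 1: mupkagzebi
Rule 2: no segment meets the rule's conditions; no change.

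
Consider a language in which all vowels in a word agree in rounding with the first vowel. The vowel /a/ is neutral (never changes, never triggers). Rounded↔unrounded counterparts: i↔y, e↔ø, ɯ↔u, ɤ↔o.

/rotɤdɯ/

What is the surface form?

[rotodu]

/ɤ/ harmonizes with /o/ ([+round]) → [o]
/ɯ/ harmonizes with /o/ ([+round]) → [u]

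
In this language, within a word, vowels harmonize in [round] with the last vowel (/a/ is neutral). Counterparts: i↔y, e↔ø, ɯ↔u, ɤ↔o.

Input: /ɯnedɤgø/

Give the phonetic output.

/ɯ/ harmonizes with /ø/ ([+round]) → [u]
/e/ harmonizes with /ø/ ([+round]) → [ø]
/ɤ/ harmonizes with /ø/ ([+round]) → [o]

[unødogø]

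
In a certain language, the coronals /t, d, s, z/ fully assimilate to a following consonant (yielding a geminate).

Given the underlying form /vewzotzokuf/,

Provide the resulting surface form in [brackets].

/t/ before /z/ → [z] (total assimilation)

[vewzozzokuf]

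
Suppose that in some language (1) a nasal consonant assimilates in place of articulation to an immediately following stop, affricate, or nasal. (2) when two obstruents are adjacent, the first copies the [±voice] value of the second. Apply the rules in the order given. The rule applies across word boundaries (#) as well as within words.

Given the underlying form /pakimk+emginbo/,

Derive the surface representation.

Rule 1: /m/ before /k/ (velar) → [ŋ]
Rule 1: /m/ before /g/ (velar) → [ŋ]
Rule 1: /n/ before /b/ (labial) → [m]
After rule 1: pakiŋk+eŋgimbo
Rule 2: no segment meets the rule's conditions; no change.

[pakiŋk+eŋgimbo]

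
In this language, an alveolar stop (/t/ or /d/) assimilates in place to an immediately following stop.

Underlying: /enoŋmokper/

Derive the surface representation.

no segment meets the rule's conditions; no change.

[enoŋmokper]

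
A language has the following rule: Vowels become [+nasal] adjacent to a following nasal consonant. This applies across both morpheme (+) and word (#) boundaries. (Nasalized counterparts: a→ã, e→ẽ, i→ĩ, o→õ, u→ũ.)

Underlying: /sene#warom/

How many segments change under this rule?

2

/e/ before nasal /n/ → [ẽ]
/o/ before nasal /m/ → [õ]
2 segments change.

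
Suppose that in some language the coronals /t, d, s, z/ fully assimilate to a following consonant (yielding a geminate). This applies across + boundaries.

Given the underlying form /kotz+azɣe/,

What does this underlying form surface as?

[kozz+aɣɣe]

/t/ before /z/ → [z] (total assimilation)
/z/ before /ɣ/ → [ɣ] (total assimilation)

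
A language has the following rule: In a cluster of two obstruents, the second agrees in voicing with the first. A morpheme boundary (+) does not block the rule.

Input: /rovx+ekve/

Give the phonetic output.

[rovɣ+ekfe]

/x/ after /v/ (voiced) → [ɣ]
/v/ after /k/ (voiceless) → [f]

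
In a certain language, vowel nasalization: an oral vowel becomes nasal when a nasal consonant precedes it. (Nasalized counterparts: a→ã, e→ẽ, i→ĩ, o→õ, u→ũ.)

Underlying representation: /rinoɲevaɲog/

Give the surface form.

/o/ after nasal /n/ → [õ]
/e/ after nasal /ɲ/ → [ẽ]
/o/ after nasal /ɲ/ → [õ]

[rinõɲẽvaɲõg]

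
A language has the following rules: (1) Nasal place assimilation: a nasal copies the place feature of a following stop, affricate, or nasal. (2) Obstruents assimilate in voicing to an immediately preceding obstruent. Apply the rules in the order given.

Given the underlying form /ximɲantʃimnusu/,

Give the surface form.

[xiɲɲaɲtʃinnusu]

Rule 1: /m/ before /ɲ/ (palatal) → [ɲ]
Rule 1: /n/ before /tʃ/ (palatal) → [ɲ]
Rule 1: /m/ before /n/ (alveolar) → [n]
After rule 1: xiɲɲaɲtʃinnusu
Rule 2: no segment meets the rule's conditions; no change.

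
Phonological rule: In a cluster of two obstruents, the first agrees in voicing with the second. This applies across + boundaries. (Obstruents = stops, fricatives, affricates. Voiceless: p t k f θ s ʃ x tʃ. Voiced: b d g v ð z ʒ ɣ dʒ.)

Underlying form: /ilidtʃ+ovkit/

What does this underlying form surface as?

/d/ before /tʃ/ (voiceless) → [t]
/v/ before /k/ (voiceless) → [f]

[ilittʃ+ofkit]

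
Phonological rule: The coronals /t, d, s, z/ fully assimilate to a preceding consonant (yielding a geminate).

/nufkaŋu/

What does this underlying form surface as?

no segment meets the rule's conditions; no change.

[nufkaŋu]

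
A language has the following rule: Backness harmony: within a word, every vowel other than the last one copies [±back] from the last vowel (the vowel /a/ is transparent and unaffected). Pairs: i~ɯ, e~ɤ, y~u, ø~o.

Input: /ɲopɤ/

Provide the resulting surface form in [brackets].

[ɲopɤ]

no segment meets the rule's conditions; no change.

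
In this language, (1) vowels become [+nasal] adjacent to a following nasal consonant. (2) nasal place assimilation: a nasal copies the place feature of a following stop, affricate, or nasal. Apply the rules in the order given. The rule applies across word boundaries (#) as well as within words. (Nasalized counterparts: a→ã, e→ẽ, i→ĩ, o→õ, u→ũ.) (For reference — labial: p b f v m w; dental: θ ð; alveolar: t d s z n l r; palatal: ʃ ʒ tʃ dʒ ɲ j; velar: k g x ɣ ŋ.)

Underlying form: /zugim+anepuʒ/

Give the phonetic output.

Rule 1: /i/ before nasal /m/ → [ĩ]
Rule 1: /a/ before nasal /n/ → [ã]
After rule 1: zugĩm+ãnepuʒ
Rule 2: no segment meets the rule's conditions; no change.

[zugĩm+ãnepuʒ]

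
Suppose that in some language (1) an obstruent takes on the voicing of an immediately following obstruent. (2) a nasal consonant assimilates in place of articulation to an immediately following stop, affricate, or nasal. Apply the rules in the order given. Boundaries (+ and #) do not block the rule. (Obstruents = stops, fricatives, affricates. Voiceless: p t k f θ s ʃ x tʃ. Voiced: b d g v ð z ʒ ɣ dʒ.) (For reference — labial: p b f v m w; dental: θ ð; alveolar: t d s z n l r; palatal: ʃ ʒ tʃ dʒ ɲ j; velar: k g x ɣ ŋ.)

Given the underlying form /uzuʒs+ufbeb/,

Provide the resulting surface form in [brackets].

Rule 1: /ʒ/ before /s/ (voiceless) → [ʃ]
Rule 1: /f/ before /b/ (voiced) → [v]
After rule 1: uzuʃs+uvbeb
Rule 2: no segment meets the rule's conditions; no change.

[uzuʃs+uvbeb]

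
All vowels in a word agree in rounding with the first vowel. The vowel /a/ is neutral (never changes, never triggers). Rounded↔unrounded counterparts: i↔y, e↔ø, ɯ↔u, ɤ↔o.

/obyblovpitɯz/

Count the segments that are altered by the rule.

/i/ harmonizes with /o/ ([+round]) → [y]
/ɯ/ harmonizes with /o/ ([+round]) → [u]
2 segments change.

2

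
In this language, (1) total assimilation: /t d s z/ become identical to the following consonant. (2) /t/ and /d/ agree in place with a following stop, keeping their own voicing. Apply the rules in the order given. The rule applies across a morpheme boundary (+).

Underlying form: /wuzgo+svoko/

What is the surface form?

[wuggo+vvoko]

Rule 1: /z/ before /g/ → [g] (total assimilation)
Rule 1: /s/ before /v/ → [v] (total assimilation)
After rule 1: wuggo+vvoko
Rule 2: no segment meets the rule's conditions; no change.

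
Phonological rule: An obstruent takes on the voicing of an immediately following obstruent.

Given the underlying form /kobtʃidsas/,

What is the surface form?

/b/ before /tʃ/ (voiceless) → [p]
/d/ before /s/ (voiceless) → [t]

[koptʃitsas]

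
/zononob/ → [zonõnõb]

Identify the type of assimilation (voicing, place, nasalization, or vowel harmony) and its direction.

nasalization, progressive

/o/→[õ] /o/→[õ].
Each target copies a feature from the preceding segment, so the direction is progressive.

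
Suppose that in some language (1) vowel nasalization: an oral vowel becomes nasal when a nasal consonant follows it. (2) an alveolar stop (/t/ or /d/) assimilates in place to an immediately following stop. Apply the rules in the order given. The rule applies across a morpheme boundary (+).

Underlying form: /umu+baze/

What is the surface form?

Rule 1: /u/ before nasal /m/ → [ũ]
After rule 1: ũmu+baze
Rule 2: no segment meets the rule's conditions; no change.

[ũmu+baze]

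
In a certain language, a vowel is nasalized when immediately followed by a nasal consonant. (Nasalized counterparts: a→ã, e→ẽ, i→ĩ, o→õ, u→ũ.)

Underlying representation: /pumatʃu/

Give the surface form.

[pũmatʃu]

/u/ before nasal /m/ → [ũ]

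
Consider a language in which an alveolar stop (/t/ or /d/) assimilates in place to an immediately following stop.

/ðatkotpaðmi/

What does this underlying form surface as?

[ðakkoppaðmi]

/t/ before /k/ (velar) → [k]
/t/ before /p/ (labial) → [p]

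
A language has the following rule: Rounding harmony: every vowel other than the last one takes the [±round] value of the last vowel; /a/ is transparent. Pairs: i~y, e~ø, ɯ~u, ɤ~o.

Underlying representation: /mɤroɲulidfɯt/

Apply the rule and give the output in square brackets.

[mɤrɤɲɯlidfɯt]

/o/ harmonizes with /ɯ/ ([-round]) → [ɤ]
/u/ harmonizes with /ɯ/ ([-round]) → [ɯ]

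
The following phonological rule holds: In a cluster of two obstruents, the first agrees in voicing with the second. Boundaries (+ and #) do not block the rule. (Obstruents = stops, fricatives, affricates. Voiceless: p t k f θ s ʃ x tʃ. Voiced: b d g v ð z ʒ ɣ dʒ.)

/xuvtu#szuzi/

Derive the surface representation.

[xuftu#zzuzi]

/v/ before /t/ (voiceless) → [f]
/s/ before /z/ (voiced) → [z]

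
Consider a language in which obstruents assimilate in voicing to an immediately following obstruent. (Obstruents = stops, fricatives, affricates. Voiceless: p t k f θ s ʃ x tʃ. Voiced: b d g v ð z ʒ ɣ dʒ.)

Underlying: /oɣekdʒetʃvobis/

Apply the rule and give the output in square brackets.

/k/ before /dʒ/ (voiced) → [g]
/tʃ/ before /v/ (voiced) → [dʒ]

[oɣegdʒedʒvobis]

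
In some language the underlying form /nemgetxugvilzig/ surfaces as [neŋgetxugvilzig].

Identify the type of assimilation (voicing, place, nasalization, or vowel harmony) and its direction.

place assimilation, regressive

/m/→[ŋ].
Each target copies a feature from the following segment, so the direction is regressive.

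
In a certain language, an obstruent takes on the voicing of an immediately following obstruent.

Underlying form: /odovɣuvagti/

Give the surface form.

/g/ before /t/ (voiceless) → [k]

[odovɣuvakti]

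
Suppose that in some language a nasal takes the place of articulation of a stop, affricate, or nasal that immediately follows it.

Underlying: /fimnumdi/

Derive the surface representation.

[finnundi]

/m/ before /n/ (alveolar) → [n]
/m/ before /d/ (alveolar) → [n]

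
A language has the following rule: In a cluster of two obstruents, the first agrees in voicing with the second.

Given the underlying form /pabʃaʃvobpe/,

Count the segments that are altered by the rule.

3

/b/ before /ʃ/ (voiceless) → [p]
/ʃ/ before /v/ (voiced) → [ʒ]
/b/ before /p/ (voiceless) → [p]
3 segments change.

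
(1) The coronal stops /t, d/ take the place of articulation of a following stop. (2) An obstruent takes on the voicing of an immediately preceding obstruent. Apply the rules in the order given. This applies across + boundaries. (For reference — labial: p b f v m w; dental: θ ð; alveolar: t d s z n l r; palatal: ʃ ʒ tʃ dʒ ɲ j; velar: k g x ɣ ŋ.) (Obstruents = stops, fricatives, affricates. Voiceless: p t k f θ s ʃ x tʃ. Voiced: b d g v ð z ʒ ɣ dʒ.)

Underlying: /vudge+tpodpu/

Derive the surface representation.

[vugge+ppobbu]

Rule 1: /d/ before /g/ (velar) → [g]
Rule 1: /t/ before /p/ (labial) → [p]
Rule 1: /d/ before /p/ (labial) → [b]
After rule 1: vugge+ppobpu
Rule 2: /p/ after /b/ (voiced) → [b]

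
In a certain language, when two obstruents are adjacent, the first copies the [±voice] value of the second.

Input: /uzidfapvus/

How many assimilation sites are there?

2

/d/ before /f/ (voiceless) → [t]
/p/ before /v/ (voiced) → [b]
2 segments change.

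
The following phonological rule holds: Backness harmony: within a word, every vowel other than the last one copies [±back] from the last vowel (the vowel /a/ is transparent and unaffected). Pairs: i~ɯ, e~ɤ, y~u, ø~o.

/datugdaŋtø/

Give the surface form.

/u/ harmonizes with /ø/ ([-back]) → [y]

[datygdaŋtø]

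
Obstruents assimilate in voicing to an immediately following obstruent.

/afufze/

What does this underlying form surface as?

[afuvze]

/f/ before /z/ (voiced) → [v]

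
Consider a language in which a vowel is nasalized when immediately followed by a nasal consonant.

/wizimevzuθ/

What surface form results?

/i/ before nasal /m/ → [ĩ]

[wizĩmevzuθ]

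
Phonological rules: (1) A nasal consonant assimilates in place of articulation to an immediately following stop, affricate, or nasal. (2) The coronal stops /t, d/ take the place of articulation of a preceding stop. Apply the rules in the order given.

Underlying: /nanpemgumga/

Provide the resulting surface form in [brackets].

Rule 1: /n/ before /p/ (labial) → [m]
Rule 1: /m/ before /g/ (velar) → [ŋ]
Rule 1: /m/ before /g/ (velar) → [ŋ]
After rule 1: nampeŋguŋga
Rule 2: no segment meets the rule's conditions; no change.

[nampeŋguŋga]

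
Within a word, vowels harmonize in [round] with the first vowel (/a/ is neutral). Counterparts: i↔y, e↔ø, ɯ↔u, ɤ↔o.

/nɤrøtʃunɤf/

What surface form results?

/ø/ harmonizes with /ɤ/ ([-round]) → [e]
/u/ harmonizes with /ɤ/ ([-round]) → [ɯ]

[nɤretʃɯnɤf]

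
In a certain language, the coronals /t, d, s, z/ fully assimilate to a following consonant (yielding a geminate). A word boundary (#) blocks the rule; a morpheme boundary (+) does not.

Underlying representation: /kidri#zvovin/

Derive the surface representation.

[kirri#vvovin]

/d/ before /r/ → [r] (total assimilation)
/z/ before /v/ → [v] (total assimilation)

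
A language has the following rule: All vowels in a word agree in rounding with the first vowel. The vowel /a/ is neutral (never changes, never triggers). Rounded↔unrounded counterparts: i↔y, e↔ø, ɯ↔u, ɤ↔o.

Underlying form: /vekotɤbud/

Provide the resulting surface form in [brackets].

/o/ harmonizes with /e/ ([-round]) → [ɤ]
/u/ harmonizes with /e/ ([-round]) → [ɯ]

[vekɤtɤbɯd]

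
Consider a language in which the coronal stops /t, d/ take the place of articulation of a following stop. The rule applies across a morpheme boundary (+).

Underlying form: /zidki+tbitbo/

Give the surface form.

/d/ before /k/ (velar) → [g]
/t/ before /b/ (labial) → [p]
/t/ before /b/ (labial) → [p]

[zigki+pbipbo]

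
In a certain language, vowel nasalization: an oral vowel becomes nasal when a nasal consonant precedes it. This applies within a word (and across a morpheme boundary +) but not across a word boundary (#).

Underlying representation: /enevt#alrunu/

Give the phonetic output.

/e/ after nasal /n/ → [ẽ]
/u/ after nasal /n/ → [ũ]

[enẽvt#alrunũ]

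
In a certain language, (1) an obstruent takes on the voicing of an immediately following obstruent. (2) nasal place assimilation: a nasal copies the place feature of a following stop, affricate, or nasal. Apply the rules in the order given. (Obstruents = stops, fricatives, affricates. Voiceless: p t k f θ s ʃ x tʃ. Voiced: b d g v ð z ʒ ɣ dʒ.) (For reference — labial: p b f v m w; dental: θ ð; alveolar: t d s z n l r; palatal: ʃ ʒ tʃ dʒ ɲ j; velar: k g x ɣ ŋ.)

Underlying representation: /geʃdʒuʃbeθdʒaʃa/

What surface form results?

Rule 1: /ʃ/ before /dʒ/ (voiced) → [ʒ]
Rule 1: /ʃ/ before /b/ (voiced) → [ʒ]
Rule 1: /θ/ before /dʒ/ (voiced) → [ð]
After rule 1: geʒdʒuʒbeðdʒaʃa
Rule 2: no segment meets the rule's conditions; no change.

[geʒdʒuʒbeðdʒaʃa]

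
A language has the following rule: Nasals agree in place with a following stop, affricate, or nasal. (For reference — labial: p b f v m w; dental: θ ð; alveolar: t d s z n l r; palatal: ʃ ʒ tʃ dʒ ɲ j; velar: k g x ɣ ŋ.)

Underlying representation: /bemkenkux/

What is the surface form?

[beŋkeŋkux]

/m/ before /k/ (velar) → [ŋ]
/n/ before /k/ (velar) → [ŋ]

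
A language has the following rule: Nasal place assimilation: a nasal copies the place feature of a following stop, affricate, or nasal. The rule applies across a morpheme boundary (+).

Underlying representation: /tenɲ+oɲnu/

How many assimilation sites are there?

/n/ before /ɲ/ (palatal) → [ɲ]
/ɲ/ before /n/ (alveolar) → [n]
2 segments change.

2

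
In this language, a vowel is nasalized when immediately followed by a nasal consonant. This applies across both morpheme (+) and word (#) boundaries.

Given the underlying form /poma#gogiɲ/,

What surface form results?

[põma#gogĩɲ]

/o/ before nasal /m/ → [õ]
/i/ before nasal /ɲ/ → [ĩ]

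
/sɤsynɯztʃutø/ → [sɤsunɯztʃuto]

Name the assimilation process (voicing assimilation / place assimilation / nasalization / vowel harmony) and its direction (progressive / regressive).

vowel harmony, progressive

/y/→[u] /ø/→[o].
Vowels agree with the first vowel, so the harmony is progressive.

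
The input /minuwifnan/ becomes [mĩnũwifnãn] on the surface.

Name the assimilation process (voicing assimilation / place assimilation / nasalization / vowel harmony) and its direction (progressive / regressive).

nasalization, progressive

/i/→[ĩ] /u/→[ũ] /a/→[ã].
Each target copies a feature from the preceding segment, so the direction is progressive.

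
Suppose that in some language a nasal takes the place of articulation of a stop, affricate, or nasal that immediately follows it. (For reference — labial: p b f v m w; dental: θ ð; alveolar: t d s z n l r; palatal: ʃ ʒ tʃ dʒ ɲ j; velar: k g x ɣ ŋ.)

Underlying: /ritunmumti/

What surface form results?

[ritummunti]

/n/ before /m/ (labial) → [m]
/m/ before /t/ (alveolar) → [n]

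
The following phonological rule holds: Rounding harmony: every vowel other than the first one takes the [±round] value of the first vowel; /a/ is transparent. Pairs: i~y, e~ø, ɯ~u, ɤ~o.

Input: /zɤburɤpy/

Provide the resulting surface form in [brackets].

[zɤbɯrɤpi]

/u/ harmonizes with /ɤ/ ([-round]) → [ɯ]
/y/ harmonizes with /ɤ/ ([-round]) → [i]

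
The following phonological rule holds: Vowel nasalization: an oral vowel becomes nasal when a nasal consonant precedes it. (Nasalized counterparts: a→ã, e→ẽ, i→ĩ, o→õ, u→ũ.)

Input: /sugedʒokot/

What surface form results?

[sugedʒokot]

no segment meets the rule's conditions; no change.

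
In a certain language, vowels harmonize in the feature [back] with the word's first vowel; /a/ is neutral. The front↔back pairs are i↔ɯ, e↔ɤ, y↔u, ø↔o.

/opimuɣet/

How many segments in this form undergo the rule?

2

/i/ harmonizes with /o/ ([+back]) → [ɯ]
/e/ harmonizes with /o/ ([+back]) → [ɤ]
2 segments change.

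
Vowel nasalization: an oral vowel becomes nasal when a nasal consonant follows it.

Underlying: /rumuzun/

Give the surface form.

[rũmuzũn]

/u/ before nasal /m/ → [ũ]
/u/ before nasal /n/ → [ũ]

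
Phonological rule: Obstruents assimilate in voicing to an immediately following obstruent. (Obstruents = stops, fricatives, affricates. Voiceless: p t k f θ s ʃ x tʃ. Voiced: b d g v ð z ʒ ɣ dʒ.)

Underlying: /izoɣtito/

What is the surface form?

[izoxtito]

/ɣ/ before /t/ (voiceless) → [x]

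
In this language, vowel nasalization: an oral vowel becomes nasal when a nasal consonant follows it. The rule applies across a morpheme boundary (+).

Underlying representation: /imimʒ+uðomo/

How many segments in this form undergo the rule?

3

/i/ before nasal /m/ → [ĩ]
/i/ before nasal /m/ → [ĩ]
/o/ before nasal /m/ → [õ]
3 segments change.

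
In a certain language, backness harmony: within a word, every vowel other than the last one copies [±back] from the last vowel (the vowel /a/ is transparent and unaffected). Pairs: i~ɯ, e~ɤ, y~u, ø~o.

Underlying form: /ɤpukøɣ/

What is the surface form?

/ɤ/ harmonizes with /ø/ ([-back]) → [e]
/u/ harmonizes with /ø/ ([-back]) → [y]

[epykøɣ]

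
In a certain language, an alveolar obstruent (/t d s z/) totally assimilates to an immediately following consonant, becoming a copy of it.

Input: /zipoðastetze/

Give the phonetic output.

/s/ before /t/ → [t] (total assimilation)
/t/ before /z/ → [z] (total assimilation)

[zipoðattezze]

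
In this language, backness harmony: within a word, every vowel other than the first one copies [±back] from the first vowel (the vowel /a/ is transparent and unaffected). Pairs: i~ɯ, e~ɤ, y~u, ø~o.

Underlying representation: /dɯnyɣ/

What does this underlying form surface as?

/y/ harmonizes with /ɯ/ ([+back]) → [u]

[dɯnuɣ]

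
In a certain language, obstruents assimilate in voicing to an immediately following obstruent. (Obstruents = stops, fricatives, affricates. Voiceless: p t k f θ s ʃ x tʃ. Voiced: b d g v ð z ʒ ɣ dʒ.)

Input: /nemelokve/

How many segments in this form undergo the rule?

1

/k/ before /v/ (voiced) → [g]
1 segment changes.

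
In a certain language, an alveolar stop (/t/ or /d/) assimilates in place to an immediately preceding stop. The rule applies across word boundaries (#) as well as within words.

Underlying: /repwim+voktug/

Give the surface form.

/t/ after /k/ (velar) → [k]

[repwim+vokkug]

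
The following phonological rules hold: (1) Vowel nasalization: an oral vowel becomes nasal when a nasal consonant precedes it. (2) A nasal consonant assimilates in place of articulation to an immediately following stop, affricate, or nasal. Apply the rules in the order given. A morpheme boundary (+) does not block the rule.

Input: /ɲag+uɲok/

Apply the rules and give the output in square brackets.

Rule 1: /a/ after nasal /ɲ/ → [ã]
Rule 1: /o/ after nasal /ɲ/ → [õ]
After rule 1: ɲãg+uɲõk
Rule 2: no segment meets the rule's conditions; no change.

[ɲãg+uɲõk]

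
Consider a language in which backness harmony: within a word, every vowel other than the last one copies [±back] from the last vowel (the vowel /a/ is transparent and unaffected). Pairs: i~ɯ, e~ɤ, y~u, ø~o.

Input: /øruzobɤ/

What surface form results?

[oruzobɤ]

/ø/ harmonizes with /ɤ/ ([+back]) → [o]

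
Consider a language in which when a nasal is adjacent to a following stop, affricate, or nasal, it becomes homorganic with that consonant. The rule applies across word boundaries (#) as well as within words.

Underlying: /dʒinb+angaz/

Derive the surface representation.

/n/ before /b/ (labial) → [m]
/n/ before /g/ (velar) → [ŋ]

[dʒimb+aŋgaz]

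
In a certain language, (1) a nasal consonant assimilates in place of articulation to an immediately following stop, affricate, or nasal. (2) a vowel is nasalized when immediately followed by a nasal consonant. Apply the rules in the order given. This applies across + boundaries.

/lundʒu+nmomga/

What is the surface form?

Rule 1: /n/ before /dʒ/ (palatal) → [ɲ]
Rule 1: /n/ before /m/ (labial) → [m]
Rule 1: /m/ before /g/ (velar) → [ŋ]
After rule 1: luɲdʒu+mmoŋga
Rule 2: /u/ before nasal /ɲ/ → [ũ]
Rule 2: /u/ before nasal /m/ → [ũ]
Rule 2: /o/ before nasal /ŋ/ → [õ]

[lũɲdʒũ+mmõŋga]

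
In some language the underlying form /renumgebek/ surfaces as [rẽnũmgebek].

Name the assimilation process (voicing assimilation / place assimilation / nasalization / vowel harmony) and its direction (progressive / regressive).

/e/→[ẽ] /u/→[ũ].
Each target copies a feature from the following segment, so the direction is regressive.

nasalization, regressive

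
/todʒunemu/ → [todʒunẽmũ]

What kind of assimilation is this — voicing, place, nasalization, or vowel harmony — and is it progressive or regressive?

/e/→[ẽ] /u/→[ũ].
Each target copies a feature from the preceding segment, so the direction is progressive.

nasalization, progressive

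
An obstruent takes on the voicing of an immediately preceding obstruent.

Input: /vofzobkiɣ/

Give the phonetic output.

/z/ after /f/ (voiceless) → [s]
/k/ after /b/ (voiced) → [g]

[vofsobgiɣ]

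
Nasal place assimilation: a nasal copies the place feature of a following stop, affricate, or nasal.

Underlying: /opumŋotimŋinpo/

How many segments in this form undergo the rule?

3

/m/ before /ŋ/ (velar) → [ŋ]
/m/ before /ŋ/ (velar) → [ŋ]
/n/ before /p/ (labial) → [m]
3 segments change.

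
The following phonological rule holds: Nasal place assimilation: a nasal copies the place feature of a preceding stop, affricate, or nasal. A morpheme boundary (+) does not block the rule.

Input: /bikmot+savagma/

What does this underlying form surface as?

/m/ after /k/ (velar) → [ŋ]
/m/ after /g/ (velar) → [ŋ]

[bikŋot+savagŋa]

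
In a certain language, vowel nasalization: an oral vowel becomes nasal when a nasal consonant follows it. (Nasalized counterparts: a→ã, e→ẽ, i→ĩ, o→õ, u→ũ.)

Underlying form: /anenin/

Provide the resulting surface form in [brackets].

[ãnẽnĩn]

/a/ before nasal /n/ → [ã]
/e/ before nasal /n/ → [ẽ]
/i/ before nasal /n/ → [ĩ]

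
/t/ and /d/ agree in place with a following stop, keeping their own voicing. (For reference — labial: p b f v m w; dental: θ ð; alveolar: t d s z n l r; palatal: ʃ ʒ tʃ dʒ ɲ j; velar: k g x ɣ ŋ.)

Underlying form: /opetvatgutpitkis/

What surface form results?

[opetvakguppikkis]

/t/ before /g/ (velar) → [k]
/t/ before /p/ (labial) → [p]
/t/ before /k/ (velar) → [k]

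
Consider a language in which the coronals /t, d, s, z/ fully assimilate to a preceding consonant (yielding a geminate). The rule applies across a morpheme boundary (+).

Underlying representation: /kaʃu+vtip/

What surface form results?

/t/ after /v/ → [v] (total assimilation)

[kaʃu+vvip]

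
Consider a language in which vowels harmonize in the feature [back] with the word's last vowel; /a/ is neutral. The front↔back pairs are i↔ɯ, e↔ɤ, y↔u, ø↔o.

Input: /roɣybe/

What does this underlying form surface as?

[røɣybe]

/o/ harmonizes with /e/ ([-back]) → [ø]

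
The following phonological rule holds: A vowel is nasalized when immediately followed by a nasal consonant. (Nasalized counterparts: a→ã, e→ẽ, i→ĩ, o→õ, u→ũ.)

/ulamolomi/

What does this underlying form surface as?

[ulãmolõmi]

/a/ before nasal /m/ → [ã]
/o/ before nasal /m/ → [õ]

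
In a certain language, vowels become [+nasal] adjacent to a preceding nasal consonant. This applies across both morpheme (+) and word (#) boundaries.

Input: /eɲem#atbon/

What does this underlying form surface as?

/e/ after nasal /ɲ/ → [ẽ]
/a/ after nasal /m/ → [ã]

[eɲẽm#ãtbon]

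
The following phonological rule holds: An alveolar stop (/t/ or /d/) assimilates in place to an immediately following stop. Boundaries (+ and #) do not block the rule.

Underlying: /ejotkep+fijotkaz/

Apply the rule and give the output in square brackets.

/t/ before /k/ (velar) → [k]
/t/ before /k/ (velar) → [k]

[ejokkep+fijokkaz]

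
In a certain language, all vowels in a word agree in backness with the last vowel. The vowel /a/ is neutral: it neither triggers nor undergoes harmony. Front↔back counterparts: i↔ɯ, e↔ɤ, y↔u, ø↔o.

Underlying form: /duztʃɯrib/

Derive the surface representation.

/u/ harmonizes with /i/ ([-back]) → [y]
/ɯ/ harmonizes with /i/ ([-back]) → [i]

[dyztʃirib]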